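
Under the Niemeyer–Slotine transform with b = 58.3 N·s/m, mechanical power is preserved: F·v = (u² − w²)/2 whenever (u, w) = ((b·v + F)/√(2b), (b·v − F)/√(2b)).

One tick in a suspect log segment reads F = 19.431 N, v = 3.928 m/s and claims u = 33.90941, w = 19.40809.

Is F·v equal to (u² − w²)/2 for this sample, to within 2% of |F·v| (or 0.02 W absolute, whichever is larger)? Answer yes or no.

no

F·v = 19.431×3.928 = 76.32497 W.
(u² − w²)/2 = (1149.84809 − 376.67396)/2 = 386.58706 W.
|Δ| = 310.26210;  2% of max(1, |F·v|) = 1.52650.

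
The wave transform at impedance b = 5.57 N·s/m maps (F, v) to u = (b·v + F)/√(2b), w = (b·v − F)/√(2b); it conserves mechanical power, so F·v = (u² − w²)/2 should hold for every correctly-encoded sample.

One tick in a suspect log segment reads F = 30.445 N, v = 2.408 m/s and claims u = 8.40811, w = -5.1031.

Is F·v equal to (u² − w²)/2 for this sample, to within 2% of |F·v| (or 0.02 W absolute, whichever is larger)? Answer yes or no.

no

F·v = 30.445×2.408 = 73.31156 W.
(u² − w²)/2 = (70.69631 − 26.04163)/2 = 22.32734 W.
|Δ| = 50.98422;  2% of max(1, |F·v|) = 1.46623.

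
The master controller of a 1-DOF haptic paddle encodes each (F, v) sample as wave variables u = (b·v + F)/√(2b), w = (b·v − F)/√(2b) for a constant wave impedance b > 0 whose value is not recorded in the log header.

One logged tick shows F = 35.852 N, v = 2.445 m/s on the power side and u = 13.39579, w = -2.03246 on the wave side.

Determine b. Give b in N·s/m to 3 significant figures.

b = 10.8 N·s/m

u + w = 11.36333;  u + w = √(2b)·v, so √(2b) = 11.36333/2.445 = 4.64758.
b = (√(2b))²/2 = 21.59999/2 = 10.79999.
(Check via u − w = 2F/√(2b): u − w = 15.42825, 2F/√(2b) = 15.42825.)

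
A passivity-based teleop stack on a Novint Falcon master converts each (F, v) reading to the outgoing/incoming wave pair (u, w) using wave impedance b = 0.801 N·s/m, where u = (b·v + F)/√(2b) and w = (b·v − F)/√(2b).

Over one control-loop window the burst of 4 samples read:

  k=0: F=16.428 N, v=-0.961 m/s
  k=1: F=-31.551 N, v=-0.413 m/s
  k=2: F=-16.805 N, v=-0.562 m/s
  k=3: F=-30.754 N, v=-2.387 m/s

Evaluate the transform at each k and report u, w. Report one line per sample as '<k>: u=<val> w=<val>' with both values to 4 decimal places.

0: u=12.3712 w=-13.5875
1: u=-25.1890 w=24.6663
2: u=-13.6329 w=12.9216
3: u=-25.8086 w=22.7874

k=0: b·v=0.801×(-0.961)=-0.7698; √(2b)=1.2657; u=(-0.7698+16.428)/1.2657=12.3712, w=(-0.7698−16.428)/1.2657=-13.5875
k=1: b·v=0.801×(-0.413)=-0.3308; √(2b)=1.2657; u=(-0.3308+(-31.551))/1.2657=-25.1890, w=(-0.3308−(-31.551))/1.2657=24.6663
k=2: b·v=0.801×(-0.562)=-0.4502; √(2b)=1.2657; u=(-0.4502+(-16.805))/1.2657=-13.6329, w=(-0.4502−(-16.805))/1.2657=12.9216
k=3: b·v=0.801×(-2.387)=-1.9120; √(2b)=1.2657; u=(-1.9120+(-30.754))/1.2657=-25.8086, w=(-1.9120−(-30.754))/1.2657=22.7874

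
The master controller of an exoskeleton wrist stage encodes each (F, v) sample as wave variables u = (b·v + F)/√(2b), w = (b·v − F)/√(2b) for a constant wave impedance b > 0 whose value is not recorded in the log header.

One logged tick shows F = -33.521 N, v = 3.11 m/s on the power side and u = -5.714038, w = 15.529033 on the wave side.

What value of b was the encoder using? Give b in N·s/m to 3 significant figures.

b = 4.98 N·s/m

u + w = 9.814995;  u + w = √(2b)·v, so √(2b) = 9.814995/3.11 = 3.155947.
b = (√(2b))²/2 = 9.960001/2 = 4.980001.
(Check via u − w = 2F/√(2b): u − w = -21.243071, 2F/√(2b) = -21.243069.)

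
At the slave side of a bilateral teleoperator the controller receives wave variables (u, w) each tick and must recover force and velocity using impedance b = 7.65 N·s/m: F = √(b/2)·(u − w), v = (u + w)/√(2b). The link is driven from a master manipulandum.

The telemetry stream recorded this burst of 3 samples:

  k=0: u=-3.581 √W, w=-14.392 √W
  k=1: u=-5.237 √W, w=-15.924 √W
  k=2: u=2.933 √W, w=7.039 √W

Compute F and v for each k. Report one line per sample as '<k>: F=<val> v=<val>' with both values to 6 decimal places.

k=0: u−w=10.811000, u+w=-17.973000; √(b/2)=1.955761, √(2b)=3.911521; F=1.955761×10.811=21.143729, v=-17.973000/3.911521=-4.594887
k=1: u−w=10.687000, u+w=-21.161000; √(b/2)=1.955761, √(2b)=3.911521; F=1.955761×10.687=20.901215, v=-21.161000/3.911521=-5.409915
k=2: u−w=-4.106000, u+w=9.972000; √(b/2)=1.955761, √(2b)=3.911521; F=1.955761×(-4.106)=-8.030354, v=9.972000/3.911521=2.549392

0: F=21.143729 v=-4.594887
1: F=20.901215 v=-5.409915
2: F=-8.030354 v=2.549392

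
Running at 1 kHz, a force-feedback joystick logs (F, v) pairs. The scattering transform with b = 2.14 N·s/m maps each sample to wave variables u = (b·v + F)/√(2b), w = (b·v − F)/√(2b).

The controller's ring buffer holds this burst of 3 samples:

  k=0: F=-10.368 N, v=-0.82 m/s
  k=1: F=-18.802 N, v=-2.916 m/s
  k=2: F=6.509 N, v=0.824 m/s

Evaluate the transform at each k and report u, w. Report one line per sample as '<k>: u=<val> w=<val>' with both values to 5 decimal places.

0: u=-5.85978 w=4.16335
1: u=-12.10462 w=6.07196
2: u=3.99860 w=-2.29389

k=0: b·v=2.14×(-0.82)=-1.75480; √(2b)=2.06882; u=(-1.75480+(-10.368))/2.06882=-5.85978, w=(-1.75480−(-10.368))/2.06882=4.16335
k=1: b·v=2.14×(-2.916)=-6.24024; √(2b)=2.06882; u=(-6.24024+(-18.802))/2.06882=-12.10462, w=(-6.24024−(-18.802))/2.06882=6.07196
k=2: b·v=2.14×0.824=1.76336; √(2b)=2.06882; u=(1.76336+6.509)/2.06882=3.99860, w=(1.76336−6.509)/2.06882=-2.29389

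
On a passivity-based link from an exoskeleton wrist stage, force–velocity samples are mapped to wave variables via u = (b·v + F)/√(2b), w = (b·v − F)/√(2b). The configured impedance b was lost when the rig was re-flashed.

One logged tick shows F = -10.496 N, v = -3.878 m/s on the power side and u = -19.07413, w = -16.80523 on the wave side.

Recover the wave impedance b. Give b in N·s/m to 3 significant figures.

b = 42.8 N·s/m

u + w = -35.8794;  u + w = √(2b)·v, so √(2b) = -35.8794/(-3.878) = 9.2520.
b = (√(2b))²/2 = 85.6000/2 = 42.8000.
(Check via u − w = 2F/√(2b): u − w = -2.2689, 2F/√(2b) = -2.2689.)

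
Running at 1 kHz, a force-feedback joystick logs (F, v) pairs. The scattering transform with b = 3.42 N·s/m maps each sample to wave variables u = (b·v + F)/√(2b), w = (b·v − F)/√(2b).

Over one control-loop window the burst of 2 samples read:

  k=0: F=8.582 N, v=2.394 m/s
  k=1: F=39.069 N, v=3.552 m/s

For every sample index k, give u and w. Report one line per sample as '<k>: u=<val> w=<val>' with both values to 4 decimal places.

0: u=6.4120 w=-0.1508
1: u=19.5832 w=-10.2936

k=0: b·v=3.42×2.394=8.1875; √(2b)=2.6153; u=(8.1875+8.582)/2.6153=6.4120, w=(8.1875−8.582)/2.6153=-0.1508
k=1: b·v=3.42×3.552=12.1478; √(2b)=2.6153; u=(12.1478+39.069)/2.6153=19.5832, w=(12.1478−39.069)/2.6153=-10.2936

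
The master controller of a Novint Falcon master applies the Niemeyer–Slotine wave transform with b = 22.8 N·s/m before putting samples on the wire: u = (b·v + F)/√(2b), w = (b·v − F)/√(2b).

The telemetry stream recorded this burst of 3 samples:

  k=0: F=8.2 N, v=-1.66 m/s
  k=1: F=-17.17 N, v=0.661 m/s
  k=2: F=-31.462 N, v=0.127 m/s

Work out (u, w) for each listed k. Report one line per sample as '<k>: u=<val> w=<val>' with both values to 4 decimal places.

k=0: b·v=22.8×(-1.66)=-37.8480; √(2b)=6.7528; u=(-37.8480+8.2)/6.7528=-4.3905, w=(-37.8480−8.2)/6.7528=-6.8191
k=1: b·v=22.8×0.661=15.0708; √(2b)=6.7528; u=(15.0708+(-17.17))/6.7528=-0.3109, w=(15.0708−(-17.17))/6.7528=4.7745
k=2: b·v=22.8×0.127=2.8956; √(2b)=6.7528; u=(2.8956+(-31.462))/6.7528=-4.2303, w=(2.8956−(-31.462))/6.7528=5.0879

0: u=-4.3905 w=-6.8191
1: u=-0.3109 w=4.7745
2: u=-4.2303 w=5.0879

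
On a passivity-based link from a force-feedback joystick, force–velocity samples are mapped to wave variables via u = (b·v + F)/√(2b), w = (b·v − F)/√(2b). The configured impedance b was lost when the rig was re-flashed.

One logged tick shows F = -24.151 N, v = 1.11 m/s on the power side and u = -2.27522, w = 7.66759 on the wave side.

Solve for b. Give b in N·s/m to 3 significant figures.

b = 11.8 N·s/m

u + w = 5.39237;  u + w = √(2b)·v, so √(2b) = 5.39237/1.11 = 4.85799.
b = (√(2b))²/2 = 23.60008/2 = 11.80004.
(Check via u − w = 2F/√(2b): u − w = -9.94281, 2F/√(2b) = -9.94279.)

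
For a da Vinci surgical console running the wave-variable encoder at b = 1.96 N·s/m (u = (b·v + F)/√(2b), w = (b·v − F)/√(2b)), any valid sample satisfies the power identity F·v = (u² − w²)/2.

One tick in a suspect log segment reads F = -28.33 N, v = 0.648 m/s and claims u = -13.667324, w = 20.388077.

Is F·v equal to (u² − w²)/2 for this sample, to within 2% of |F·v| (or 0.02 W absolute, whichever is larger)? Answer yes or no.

F·v = (-28.33)×0.648 = -18.357840 W.
(u² − w²)/2 = (186.795745 − 415.673684)/2 = -114.438969 W.
|Δ| = 96.081129;  2% of max(1, |F·v|) = 0.367157.

no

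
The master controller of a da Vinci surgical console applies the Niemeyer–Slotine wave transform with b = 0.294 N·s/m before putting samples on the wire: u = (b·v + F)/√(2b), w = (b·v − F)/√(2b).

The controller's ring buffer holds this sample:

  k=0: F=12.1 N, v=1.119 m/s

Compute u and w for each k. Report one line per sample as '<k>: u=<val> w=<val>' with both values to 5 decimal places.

k=0: b·v=0.294×1.119=0.32899; √(2b)=0.76681; u=(0.32899+12.1)/0.76681=16.20866, w=(0.32899−12.1)/0.76681=-15.35059

0: u=16.20866 w=-15.35059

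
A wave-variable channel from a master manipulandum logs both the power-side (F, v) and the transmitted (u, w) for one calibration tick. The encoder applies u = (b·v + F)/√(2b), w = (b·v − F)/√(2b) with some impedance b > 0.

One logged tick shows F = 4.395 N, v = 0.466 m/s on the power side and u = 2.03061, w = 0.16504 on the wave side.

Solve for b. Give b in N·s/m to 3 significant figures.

b = 11.1 N·s/m

u + w = 2.1956;  u + w = √(2b)·v, so √(2b) = 2.1956/0.466 = 4.7117.
b = (√(2b))²/2 = 22.2001/2 = 11.1000.
(Check via u − w = 2F/√(2b): u − w = 1.8656, 2F/√(2b) = 1.8656.)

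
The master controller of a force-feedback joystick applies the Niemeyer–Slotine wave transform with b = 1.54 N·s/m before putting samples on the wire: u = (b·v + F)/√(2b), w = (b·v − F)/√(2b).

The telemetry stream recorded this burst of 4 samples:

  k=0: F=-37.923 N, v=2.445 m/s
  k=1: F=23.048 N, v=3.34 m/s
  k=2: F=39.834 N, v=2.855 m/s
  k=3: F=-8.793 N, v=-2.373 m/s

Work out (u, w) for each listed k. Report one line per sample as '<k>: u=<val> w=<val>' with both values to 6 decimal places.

k=0: b·v=1.54×2.445=3.765300; √(2b)=1.754993; u=(3.765300+(-37.923))/1.754993=-19.463156, w=(3.765300−(-37.923))/1.754993=23.754113
k=1: b·v=1.54×3.34=5.143600; √(2b)=1.754993; u=(5.143600+23.048)/1.754993=16.063655, w=(5.143600−23.048)/1.754993=-10.201979
k=2: b·v=1.54×2.855=4.396700; √(2b)=1.754993; u=(4.396700+39.834)/1.754993=25.202780, w=(4.396700−39.834)/1.754993=-20.192276
k=3: b·v=1.54×(-2.373)=-3.654420; √(2b)=1.754993; u=(-3.654420+(-8.793))/1.754993=-7.092576, w=(-3.654420−(-8.793))/1.754993=2.927978

0: u=-19.463156 w=23.754113
1: u=16.063655 w=-10.201979
2: u=25.202780 w=-20.192276
3: u=-7.092576 w=2.927978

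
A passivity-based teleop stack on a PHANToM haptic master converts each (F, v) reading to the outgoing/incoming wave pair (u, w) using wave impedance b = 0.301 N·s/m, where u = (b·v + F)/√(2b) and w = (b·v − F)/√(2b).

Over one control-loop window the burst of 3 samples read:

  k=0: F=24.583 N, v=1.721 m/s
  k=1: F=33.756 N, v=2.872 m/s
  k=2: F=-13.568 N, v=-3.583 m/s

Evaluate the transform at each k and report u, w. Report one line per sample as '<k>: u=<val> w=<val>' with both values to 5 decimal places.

0: u=32.35140 w=-31.01610
1: u=44.62053 w=-42.39219
2: u=-18.87709 w=16.09709

k=0: b·v=0.301×1.721=0.51802; √(2b)=0.77589; u=(0.51802+24.583)/0.77589=32.35140, w=(0.51802−24.583)/0.77589=-31.01610
k=1: b·v=0.301×2.872=0.86447; √(2b)=0.77589; u=(0.86447+33.756)/0.77589=44.62053, w=(0.86447−33.756)/0.77589=-42.39219
k=2: b·v=0.301×(-3.583)=-1.07848; √(2b)=0.77589; u=(-1.07848+(-13.568))/0.77589=-18.87709, w=(-1.07848−(-13.568))/0.77589=16.09709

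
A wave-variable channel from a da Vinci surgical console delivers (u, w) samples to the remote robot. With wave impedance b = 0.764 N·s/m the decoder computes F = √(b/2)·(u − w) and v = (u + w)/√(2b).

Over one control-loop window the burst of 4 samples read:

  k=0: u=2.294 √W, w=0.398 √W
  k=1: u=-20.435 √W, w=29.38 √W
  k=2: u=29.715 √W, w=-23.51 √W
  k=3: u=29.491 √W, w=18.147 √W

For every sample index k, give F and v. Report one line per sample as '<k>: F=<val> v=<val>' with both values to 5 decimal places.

k=0: u−w=1.89600, u+w=2.69200; √(b/2)=0.61806, √(2b)=1.23612; F=0.61806×1.896=1.17184, v=2.69200/1.23612=2.17778
k=1: u−w=-49.81500, u+w=8.94500; √(b/2)=0.61806, √(2b)=1.23612; F=0.61806×(-49.815)=-30.78873, v=8.94500/1.23612=7.23634
k=2: u−w=53.22500, u+w=6.20500; √(b/2)=0.61806, √(2b)=1.23612; F=0.61806×53.225=32.89632, v=6.20500/1.23612=5.01973
k=3: u−w=11.34400, u+w=47.63800; √(b/2)=0.61806, √(2b)=1.23612; F=0.61806×11.344=7.01129, v=47.63800/1.23612=38.53824

0: F=1.17184 v=2.17778
1: F=-30.78873 v=7.23634
2: F=32.89632 v=5.01973
3: F=7.01129 v=38.53824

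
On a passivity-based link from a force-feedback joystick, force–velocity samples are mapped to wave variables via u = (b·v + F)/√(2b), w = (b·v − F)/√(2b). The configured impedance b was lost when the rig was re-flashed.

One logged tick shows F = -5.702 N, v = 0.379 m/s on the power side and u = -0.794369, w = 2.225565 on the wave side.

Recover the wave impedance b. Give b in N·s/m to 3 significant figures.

b = 7.13 N·s/m

u + w = 1.431196;  u + w = √(2b)·v, so √(2b) = 1.431196/0.379 = 3.776243.
b = (√(2b))²/2 = 14.260009/2 = 7.130005.
(Check via u − w = 2F/√(2b): u − w = -3.019934, 2F/√(2b) = -3.019933.)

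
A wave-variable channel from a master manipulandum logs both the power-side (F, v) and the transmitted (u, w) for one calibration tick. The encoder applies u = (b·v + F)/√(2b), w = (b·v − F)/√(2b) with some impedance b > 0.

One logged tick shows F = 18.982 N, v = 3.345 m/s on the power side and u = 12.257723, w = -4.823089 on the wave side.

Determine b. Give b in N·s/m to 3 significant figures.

u + w = 7.434634;  u + w = √(2b)·v, so √(2b) = 7.434634/3.345 = 2.222611.
b = (√(2b))²/2 = 4.940000/2 = 2.470000.
(Check via u − w = 2F/√(2b): u − w = 17.080812, 2F/√(2b) = 17.080811.)

b = 2.47 N·s/m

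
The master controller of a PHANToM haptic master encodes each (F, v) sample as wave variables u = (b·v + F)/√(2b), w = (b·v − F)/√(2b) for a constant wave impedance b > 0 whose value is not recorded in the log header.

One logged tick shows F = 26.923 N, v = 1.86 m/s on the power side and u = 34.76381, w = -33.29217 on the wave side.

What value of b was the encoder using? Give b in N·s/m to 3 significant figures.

u + w = 1.47164;  u + w = √(2b)·v, so √(2b) = 1.47164/1.86 = 0.79120.
b = (√(2b))²/2 = 0.62600/2 = 0.31300.
(Check via u − w = 2F/√(2b): u − w = 68.05598, 2F/√(2b) = 68.05575.)

b = 0.313 N·s/m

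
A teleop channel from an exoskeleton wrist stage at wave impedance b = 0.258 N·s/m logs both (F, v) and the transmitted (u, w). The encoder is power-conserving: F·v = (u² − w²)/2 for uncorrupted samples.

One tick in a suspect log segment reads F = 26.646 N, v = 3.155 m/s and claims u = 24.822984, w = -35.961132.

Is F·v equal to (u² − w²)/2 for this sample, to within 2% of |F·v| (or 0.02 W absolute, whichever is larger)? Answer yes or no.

no

F·v = 26.646×3.155 = 84.068130 W.
(u² − w²)/2 = (616.180535 − 1293.203015)/2 = -338.511240 W.
|Δ| = 422.579370;  2% of max(1, |F·v|) = 1.681363.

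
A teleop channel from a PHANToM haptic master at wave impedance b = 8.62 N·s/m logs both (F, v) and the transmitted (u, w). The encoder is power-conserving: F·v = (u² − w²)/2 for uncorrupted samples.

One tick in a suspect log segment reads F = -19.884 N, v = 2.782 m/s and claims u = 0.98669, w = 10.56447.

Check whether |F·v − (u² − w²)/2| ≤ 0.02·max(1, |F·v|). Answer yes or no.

yes

F·v = (-19.884)×2.782 = -55.3173 W.
(u² − w²)/2 = (0.9736 − 111.6080)/2 = -55.3172 W.
|Δ| = 0.0001;  2% of max(1, |F·v|) = 1.1063.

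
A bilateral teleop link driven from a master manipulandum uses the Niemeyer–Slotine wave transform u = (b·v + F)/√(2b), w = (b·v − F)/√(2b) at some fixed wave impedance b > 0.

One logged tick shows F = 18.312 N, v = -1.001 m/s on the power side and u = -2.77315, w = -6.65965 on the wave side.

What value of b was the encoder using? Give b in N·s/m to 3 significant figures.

u + w = -9.43280;  u + w = √(2b)·v, so √(2b) = -9.43280/(-1.001) = 9.42338.
b = (√(2b))²/2 = 88.80003/2 = 44.40001.
(Check via u − w = 2F/√(2b): u − w = 3.88650, 2F/√(2b) = 3.88650.)

b = 44.4 N·s/m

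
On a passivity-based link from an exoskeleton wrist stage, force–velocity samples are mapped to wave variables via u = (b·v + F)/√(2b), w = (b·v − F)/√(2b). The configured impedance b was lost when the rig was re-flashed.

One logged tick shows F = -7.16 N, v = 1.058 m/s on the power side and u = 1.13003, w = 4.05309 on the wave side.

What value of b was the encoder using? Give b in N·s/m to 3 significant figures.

u + w = 5.1831;  u + w = √(2b)·v, so √(2b) = 5.1831/1.058 = 4.8990.
b = (√(2b))²/2 = 24.0000/2 = 12.0000.
(Check via u − w = 2F/√(2b): u − w = -2.9231, 2F/√(2b) = -2.9231.)

b = 12 N·s/m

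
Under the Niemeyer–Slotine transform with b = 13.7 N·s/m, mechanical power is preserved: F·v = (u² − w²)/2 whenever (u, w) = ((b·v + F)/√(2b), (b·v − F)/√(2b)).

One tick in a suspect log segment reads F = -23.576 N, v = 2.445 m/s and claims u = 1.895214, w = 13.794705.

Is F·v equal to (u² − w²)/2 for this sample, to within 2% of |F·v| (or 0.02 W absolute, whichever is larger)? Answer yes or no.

F·v = (-23.576)×2.445 = -57.643320 W.
(u² − w²)/2 = (3.591836 − 190.293886)/2 = -93.351025 W.
|Δ| = 35.707705;  2% of max(1, |F·v|) = 1.152866.

no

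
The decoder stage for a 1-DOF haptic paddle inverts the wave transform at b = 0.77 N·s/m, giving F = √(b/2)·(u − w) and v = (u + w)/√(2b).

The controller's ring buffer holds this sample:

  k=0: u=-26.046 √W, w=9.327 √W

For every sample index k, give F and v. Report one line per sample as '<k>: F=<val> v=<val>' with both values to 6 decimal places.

k=0: u−w=-35.373000, u+w=-16.719000; √(b/2)=0.620484, √(2b)=1.240967; F=0.620484×(-35.373)=-21.948369, v=-16.719000/1.240967=-13.472554

0: F=-21.948369 v=-13.472554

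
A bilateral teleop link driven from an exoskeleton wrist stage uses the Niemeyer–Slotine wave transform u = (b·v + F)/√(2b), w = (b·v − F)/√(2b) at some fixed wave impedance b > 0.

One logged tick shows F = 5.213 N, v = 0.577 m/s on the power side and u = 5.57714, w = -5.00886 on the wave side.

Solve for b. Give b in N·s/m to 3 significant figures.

u + w = 0.5683;  u + w = √(2b)·v, so √(2b) = 0.5683/0.577 = 0.9849.
b = (√(2b))²/2 = 0.9700/2 = 0.4850.
(Check via u − w = 2F/√(2b): u − w = 10.5860, 2F/√(2b) = 10.5860.)

b = 0.485 N·s/m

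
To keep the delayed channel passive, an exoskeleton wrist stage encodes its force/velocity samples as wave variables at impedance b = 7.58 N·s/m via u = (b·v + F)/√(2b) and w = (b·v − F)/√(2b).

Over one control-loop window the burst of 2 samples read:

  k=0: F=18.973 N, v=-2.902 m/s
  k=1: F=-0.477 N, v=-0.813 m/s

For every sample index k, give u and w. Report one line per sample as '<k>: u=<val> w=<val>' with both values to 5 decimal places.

k=0: b·v=7.58×(-2.902)=-21.99716; √(2b)=3.89358; u=(-21.99716+18.973)/3.89358=-0.77670, w=(-21.99716−18.973)/3.89358=-10.52248
k=1: b·v=7.58×(-0.813)=-6.16254; √(2b)=3.89358; u=(-6.16254+(-0.477))/3.89358=-1.70525, w=(-6.16254−(-0.477))/3.89358=-1.46023

0: u=-0.77670 w=-10.52248
1: u=-1.70525 w=-1.46023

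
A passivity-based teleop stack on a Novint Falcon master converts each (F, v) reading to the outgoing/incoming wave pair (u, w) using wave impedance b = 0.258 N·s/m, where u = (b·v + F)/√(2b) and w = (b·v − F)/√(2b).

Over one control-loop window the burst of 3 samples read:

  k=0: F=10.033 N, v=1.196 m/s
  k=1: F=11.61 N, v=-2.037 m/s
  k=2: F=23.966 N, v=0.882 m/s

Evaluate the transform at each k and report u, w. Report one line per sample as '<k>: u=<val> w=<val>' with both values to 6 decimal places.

k=0: b·v=0.258×1.196=0.308568; √(2b)=0.718331; u=(0.308568+10.033)/0.718331=14.396653, w=(0.308568−10.033)/0.718331=-13.537529
k=1: b·v=0.258×(-2.037)=-0.525546; √(2b)=0.718331; u=(-0.525546+11.61)/0.718331=15.430836, w=(-0.525546−11.61)/0.718331=-16.894077
k=2: b·v=0.258×0.882=0.227556; √(2b)=0.718331; u=(0.227556+23.966)/0.718331=33.680215, w=(0.227556−23.966)/0.718331=-33.046647

0: u=14.396653 w=-13.537529
1: u=15.430836 w=-16.894077
2: u=33.680215 w=-33.046647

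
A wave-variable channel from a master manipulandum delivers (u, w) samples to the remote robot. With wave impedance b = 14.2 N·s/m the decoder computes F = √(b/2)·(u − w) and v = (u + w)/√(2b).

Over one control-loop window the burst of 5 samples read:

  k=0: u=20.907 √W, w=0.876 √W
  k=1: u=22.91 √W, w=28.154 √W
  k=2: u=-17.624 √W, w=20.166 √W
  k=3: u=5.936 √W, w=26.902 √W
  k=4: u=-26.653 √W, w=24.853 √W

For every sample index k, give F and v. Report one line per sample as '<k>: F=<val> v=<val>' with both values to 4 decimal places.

0: F=53.3743 v=4.0875
1: F=-13.9731 v=9.5820
2: F=-100.6946 v=0.4770
3: F=-55.8656 v=6.1619
4: F=-137.2420 v=-0.3378

k=0: u−w=20.0310, u+w=21.7830; √(b/2)=2.6646, √(2b)=5.3292; F=2.6646×20.031=53.3743, v=21.7830/5.3292=4.0875
k=1: u−w=-5.2440, u+w=51.0640; √(b/2)=2.6646, √(2b)=5.3292; F=2.6646×(-5.244)=-13.9731, v=51.0640/5.3292=9.5820
k=2: u−w=-37.7900, u+w=2.5420; √(b/2)=2.6646, √(2b)=5.3292; F=2.6646×(-37.79)=-100.6946, v=2.5420/5.3292=0.4770
k=3: u−w=-20.9660, u+w=32.8380; √(b/2)=2.6646, √(2b)=5.3292; F=2.6646×(-20.966)=-55.8656, v=32.8380/5.3292=6.1619
k=4: u−w=-51.5060, u+w=-1.8000; √(b/2)=2.6646, √(2b)=5.3292; F=2.6646×(-51.506)=-137.2420, v=-1.8000/5.3292=-0.3378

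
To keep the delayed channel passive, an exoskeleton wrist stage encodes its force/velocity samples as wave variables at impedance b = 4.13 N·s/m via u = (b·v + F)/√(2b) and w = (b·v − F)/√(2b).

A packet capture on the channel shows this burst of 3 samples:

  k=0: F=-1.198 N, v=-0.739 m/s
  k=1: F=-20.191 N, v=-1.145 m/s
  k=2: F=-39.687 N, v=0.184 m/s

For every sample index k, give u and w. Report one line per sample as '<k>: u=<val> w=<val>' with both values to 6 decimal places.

0: u=-1.478788 w=-0.645113
1: u=-8.670725 w=5.379970
2: u=-13.544463 w=14.073283

k=0: b·v=4.13×(-0.739)=-3.052070; √(2b)=2.874022; u=(-3.052070+(-1.198))/2.874022=-1.478788, w=(-3.052070−(-1.198))/2.874022=-0.645113
k=1: b·v=4.13×(-1.145)=-4.728850; √(2b)=2.874022; u=(-4.728850+(-20.191))/2.874022=-8.670725, w=(-4.728850−(-20.191))/2.874022=5.379970
k=2: b·v=4.13×0.184=0.759920; √(2b)=2.874022; u=(0.759920+(-39.687))/2.874022=-13.544463, w=(0.759920−(-39.687))/2.874022=14.073283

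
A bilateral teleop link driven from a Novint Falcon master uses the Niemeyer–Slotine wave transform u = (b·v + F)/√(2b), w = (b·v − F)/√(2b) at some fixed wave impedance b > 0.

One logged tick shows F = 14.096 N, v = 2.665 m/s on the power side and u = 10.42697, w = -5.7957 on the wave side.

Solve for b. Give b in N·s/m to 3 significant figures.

b = 1.51 N·s/m

u + w = 4.6313;  u + w = √(2b)·v, so √(2b) = 4.6313/2.665 = 1.7378.
b = (√(2b))²/2 = 3.0200/2 = 1.5100.
(Check via u − w = 2F/√(2b): u − w = 16.2227, 2F/√(2b) = 16.2227.)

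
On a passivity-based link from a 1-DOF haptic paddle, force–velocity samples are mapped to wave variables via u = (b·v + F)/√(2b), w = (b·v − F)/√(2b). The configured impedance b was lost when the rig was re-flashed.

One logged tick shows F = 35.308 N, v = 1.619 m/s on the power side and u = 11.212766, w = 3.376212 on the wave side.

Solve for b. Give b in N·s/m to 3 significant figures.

u + w = 14.588978;  u + w = √(2b)·v, so √(2b) = 14.588978/1.619 = 9.011104.
b = (√(2b))²/2 = 81.200002/2 = 40.600001.
(Check via u − w = 2F/√(2b): u − w = 7.836554, 2F/√(2b) = 7.836553.)

b = 40.6 N·s/m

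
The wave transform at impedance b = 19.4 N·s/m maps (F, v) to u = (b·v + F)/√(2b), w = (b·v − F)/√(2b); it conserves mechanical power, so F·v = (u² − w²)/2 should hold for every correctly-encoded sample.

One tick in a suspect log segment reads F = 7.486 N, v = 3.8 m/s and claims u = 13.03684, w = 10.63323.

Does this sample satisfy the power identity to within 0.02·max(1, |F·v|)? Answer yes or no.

yes

F·v = 7.486×3.8 = 28.44680 W.
(u² − w²)/2 = (169.95920 − 113.06558)/2 = 28.44681 W.
|Δ| = 0.00001;  2% of max(1, |F·v|) = 0.56894.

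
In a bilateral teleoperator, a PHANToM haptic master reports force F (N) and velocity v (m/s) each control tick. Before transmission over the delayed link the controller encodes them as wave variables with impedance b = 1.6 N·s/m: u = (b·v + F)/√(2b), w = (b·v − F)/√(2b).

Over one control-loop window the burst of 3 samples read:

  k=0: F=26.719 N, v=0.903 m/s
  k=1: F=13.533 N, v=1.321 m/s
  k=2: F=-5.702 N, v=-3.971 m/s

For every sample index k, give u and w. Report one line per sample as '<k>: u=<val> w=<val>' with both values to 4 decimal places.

0: u=15.7440 w=-14.1287
1: u=8.7467 w=-6.3836
2: u=-6.7393 w=-0.3643

k=0: b·v=1.6×0.903=1.4448; √(2b)=1.7889; u=(1.4448+26.719)/1.7889=15.7440, w=(1.4448−26.719)/1.7889=-14.1287
k=1: b·v=1.6×1.321=2.1136; √(2b)=1.7889; u=(2.1136+13.533)/1.7889=8.7467, w=(2.1136−13.533)/1.7889=-6.3836
k=2: b·v=1.6×(-3.971)=-6.3536; √(2b)=1.7889; u=(-6.3536+(-5.702))/1.7889=-6.7393, w=(-6.3536−(-5.702))/1.7889=-0.3643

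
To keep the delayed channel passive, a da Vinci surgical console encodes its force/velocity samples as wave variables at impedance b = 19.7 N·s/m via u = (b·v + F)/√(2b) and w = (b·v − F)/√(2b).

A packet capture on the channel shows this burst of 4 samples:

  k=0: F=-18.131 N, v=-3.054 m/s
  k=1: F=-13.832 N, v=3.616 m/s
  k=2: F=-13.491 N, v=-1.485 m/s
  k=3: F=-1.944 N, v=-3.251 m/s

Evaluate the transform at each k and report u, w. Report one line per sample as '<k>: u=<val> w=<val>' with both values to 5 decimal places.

k=0: b·v=19.7×(-3.054)=-60.16380; √(2b)=6.27694; u=(-60.16380+(-18.131))/6.27694=-12.47340, w=(-60.16380−(-18.131))/6.27694=-6.69638
k=1: b·v=19.7×3.616=71.23520; √(2b)=6.27694; u=(71.23520+(-13.832))/6.27694=9.14509, w=(71.23520−(-13.832))/6.27694=13.55233
k=2: b·v=19.7×(-1.485)=-29.25450; √(2b)=6.27694; u=(-29.25450+(-13.491))/6.27694=-6.80992, w=(-29.25450−(-13.491))/6.27694=-2.51133
k=3: b·v=19.7×(-3.251)=-64.04470; √(2b)=6.27694; u=(-64.04470+(-1.944))/6.27694=-10.51287, w=(-64.04470−(-1.944))/6.27694=-9.89346

0: u=-12.47340 w=-6.69638
1: u=9.14509 w=13.55233
2: u=-6.80992 w=-2.51133
3: u=-10.51287 w=-9.89346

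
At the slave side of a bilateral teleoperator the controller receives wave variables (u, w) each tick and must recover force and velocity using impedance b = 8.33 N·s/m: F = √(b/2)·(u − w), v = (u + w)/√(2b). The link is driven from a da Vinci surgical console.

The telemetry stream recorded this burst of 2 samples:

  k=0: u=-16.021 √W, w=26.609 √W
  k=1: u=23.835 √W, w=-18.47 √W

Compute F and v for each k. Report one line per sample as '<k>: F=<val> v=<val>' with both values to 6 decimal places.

k=0: u−w=-42.630000, u+w=10.588000; √(b/2)=2.040833, √(2b)=4.081666; F=2.040833×(-42.63)=-87.000718, v=10.588000/4.081666=2.594039
k=1: u−w=42.305000, u+w=5.365000; √(b/2)=2.040833, √(2b)=4.081666; F=2.040833×42.305=86.337447, v=5.365000/4.081666=1.314414

0: F=-87.000718 v=2.594039
1: F=86.337447 v=1.314414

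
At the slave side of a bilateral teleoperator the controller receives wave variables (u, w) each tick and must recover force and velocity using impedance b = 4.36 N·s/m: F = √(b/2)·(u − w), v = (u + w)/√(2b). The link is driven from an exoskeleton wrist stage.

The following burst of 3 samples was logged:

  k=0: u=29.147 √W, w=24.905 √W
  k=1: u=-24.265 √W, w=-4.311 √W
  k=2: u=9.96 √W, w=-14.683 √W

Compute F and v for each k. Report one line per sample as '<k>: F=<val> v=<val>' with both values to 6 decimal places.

0: F=6.263238 v=18.304317
1: F=-29.461728 v=-9.677055
2: F=36.384953 v=-1.599410

k=0: u−w=4.242000, u+w=54.052000; √(b/2)=1.476482, √(2b)=2.952965; F=1.476482×4.242=6.263238, v=54.052000/2.952965=18.304317
k=1: u−w=-19.954000, u+w=-28.576000; √(b/2)=1.476482, √(2b)=2.952965; F=1.476482×(-19.954)=-29.461728, v=-28.576000/2.952965=-9.677055
k=2: u−w=24.643000, u+w=-4.723000; √(b/2)=1.476482, √(2b)=2.952965; F=1.476482×24.643=36.384953, v=-4.723000/2.952965=-1.599410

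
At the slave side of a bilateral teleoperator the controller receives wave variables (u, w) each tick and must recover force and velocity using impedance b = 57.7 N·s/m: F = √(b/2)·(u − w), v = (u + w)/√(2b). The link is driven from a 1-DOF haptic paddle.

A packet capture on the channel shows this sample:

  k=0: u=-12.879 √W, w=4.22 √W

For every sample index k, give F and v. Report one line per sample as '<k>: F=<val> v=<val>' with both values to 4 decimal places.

0: F=-91.8425 v=-0.8061

k=0: u−w=-17.0990, u+w=-8.6590; √(b/2)=5.3712, √(2b)=10.7424; F=5.3712×(-17.099)=-91.8425, v=-8.6590/10.7424=-0.8061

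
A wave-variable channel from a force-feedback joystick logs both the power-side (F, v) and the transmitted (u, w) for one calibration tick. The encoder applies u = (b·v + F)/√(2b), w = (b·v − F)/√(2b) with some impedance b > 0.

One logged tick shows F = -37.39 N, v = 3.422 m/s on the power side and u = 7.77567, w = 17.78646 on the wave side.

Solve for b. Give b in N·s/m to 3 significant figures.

b = 27.9 N·s/m

u + w = 25.56213;  u + w = √(2b)·v, so √(2b) = 25.56213/3.422 = 7.46994.
b = (√(2b))²/2 = 55.79998/2 = 27.89999.
(Check via u − w = 2F/√(2b): u − w = -10.01079, 2F/√(2b) = -10.01079.)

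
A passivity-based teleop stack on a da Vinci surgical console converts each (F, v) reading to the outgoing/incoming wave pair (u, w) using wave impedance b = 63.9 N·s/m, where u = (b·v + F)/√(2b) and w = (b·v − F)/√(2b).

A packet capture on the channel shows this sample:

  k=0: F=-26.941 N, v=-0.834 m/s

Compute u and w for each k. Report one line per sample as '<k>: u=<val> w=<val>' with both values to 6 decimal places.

k=0: b·v=63.9×(-0.834)=-53.292600; √(2b)=11.304866; u=(-53.292600+(-26.941))/11.304866=-7.097262, w=(-53.292600−(-26.941))/11.304866=-2.330996

0: u=-7.097262 w=-2.330996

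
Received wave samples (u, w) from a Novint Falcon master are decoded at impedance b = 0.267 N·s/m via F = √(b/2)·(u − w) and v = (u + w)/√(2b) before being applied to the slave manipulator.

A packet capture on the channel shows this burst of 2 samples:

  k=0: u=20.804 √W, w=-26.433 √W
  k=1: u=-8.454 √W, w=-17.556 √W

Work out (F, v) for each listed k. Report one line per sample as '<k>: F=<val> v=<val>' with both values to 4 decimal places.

k=0: u−w=47.2370, u+w=-5.6290; √(b/2)=0.3654, √(2b)=0.7308; F=0.3654×47.237=17.2593, v=-5.6290/0.7308=-7.7030
k=1: u−w=9.1020, u+w=-26.0100; √(b/2)=0.3654, √(2b)=0.7308; F=0.3654×9.102=3.3257, v=-26.0100/0.7308=-35.5934

0: F=17.2593 v=-7.7030
1: F=3.3257 v=-35.5934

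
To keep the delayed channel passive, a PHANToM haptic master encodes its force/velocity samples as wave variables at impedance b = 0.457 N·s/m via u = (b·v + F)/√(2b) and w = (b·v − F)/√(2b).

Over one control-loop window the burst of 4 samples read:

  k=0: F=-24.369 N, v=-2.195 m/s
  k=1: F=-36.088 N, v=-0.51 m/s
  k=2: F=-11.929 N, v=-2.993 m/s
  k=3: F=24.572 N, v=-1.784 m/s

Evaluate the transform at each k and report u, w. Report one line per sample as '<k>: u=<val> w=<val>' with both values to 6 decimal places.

0: u=-26.538940 w=24.440447
1: u=-37.991421 w=37.503844
2: u=-13.908301 w=11.046893
3: u=24.849247 w=-26.554811

k=0: b·v=0.457×(-2.195)=-1.003115; √(2b)=0.956033; u=(-1.003115+(-24.369))/0.956033=-26.538940, w=(-1.003115−(-24.369))/0.956033=24.440447
k=1: b·v=0.457×(-0.51)=-0.233070; √(2b)=0.956033; u=(-0.233070+(-36.088))/0.956033=-37.991421, w=(-0.233070−(-36.088))/0.956033=37.503844
k=2: b·v=0.457×(-2.993)=-1.367801; √(2b)=0.956033; u=(-1.367801+(-11.929))/0.956033=-13.908301, w=(-1.367801−(-11.929))/0.956033=11.046893
k=3: b·v=0.457×(-1.784)=-0.815288; √(2b)=0.956033; u=(-0.815288+24.572)/0.956033=24.849247, w=(-0.815288−24.572)/0.956033=-26.554811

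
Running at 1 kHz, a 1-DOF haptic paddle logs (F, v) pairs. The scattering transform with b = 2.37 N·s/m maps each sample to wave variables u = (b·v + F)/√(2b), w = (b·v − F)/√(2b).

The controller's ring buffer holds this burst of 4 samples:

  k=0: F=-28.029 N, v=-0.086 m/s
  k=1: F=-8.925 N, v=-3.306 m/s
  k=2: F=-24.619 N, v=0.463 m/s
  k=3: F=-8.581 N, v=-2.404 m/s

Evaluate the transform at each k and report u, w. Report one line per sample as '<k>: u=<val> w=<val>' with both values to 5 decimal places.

0: u=-12.96776 w=12.78053
1: u=-7.69822 w=0.50055
2: u=-10.80387 w=11.81189
3: u=-6.55832 w=1.32444

k=0: b·v=2.37×(-0.086)=-0.20382; √(2b)=2.17715; u=(-0.20382+(-28.029))/2.17715=-12.96776, w=(-0.20382−(-28.029))/2.17715=12.78053
k=1: b·v=2.37×(-3.306)=-7.83522; √(2b)=2.17715; u=(-7.83522+(-8.925))/2.17715=-7.69822, w=(-7.83522−(-8.925))/2.17715=0.50055
k=2: b·v=2.37×0.463=1.09731; √(2b)=2.17715; u=(1.09731+(-24.619))/2.17715=-10.80387, w=(1.09731−(-24.619))/2.17715=11.81189
k=3: b·v=2.37×(-2.404)=-5.69748; √(2b)=2.17715; u=(-5.69748+(-8.581))/2.17715=-6.55832, w=(-5.69748−(-8.581))/2.17715=1.32444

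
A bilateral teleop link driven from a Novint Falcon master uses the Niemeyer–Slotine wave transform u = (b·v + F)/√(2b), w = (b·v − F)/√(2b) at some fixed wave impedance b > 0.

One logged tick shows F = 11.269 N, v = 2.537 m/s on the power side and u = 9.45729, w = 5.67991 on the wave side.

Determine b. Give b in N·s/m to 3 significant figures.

b = 17.8 N·s/m

u + w = 15.13720;  u + w = √(2b)·v, so √(2b) = 15.13720/2.537 = 5.96657.
b = (√(2b))²/2 = 35.60001/2 = 17.80001.
(Check via u − w = 2F/√(2b): u − w = 3.77738, 2F/√(2b) = 3.77738.)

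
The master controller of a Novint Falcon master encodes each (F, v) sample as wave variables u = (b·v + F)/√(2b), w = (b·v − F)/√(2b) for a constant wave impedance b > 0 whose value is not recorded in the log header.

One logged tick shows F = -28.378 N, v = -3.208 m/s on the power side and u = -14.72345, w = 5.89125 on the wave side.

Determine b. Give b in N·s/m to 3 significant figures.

u + w = -8.83220;  u + w = √(2b)·v, so √(2b) = -8.83220/(-3.208) = 2.75318.
b = (√(2b))²/2 = 7.58000/2 = 3.79000.
(Check via u − w = 2F/√(2b): u − w = -20.61470, 2F/√(2b) = -20.61471.)

b = 3.79 N·s/m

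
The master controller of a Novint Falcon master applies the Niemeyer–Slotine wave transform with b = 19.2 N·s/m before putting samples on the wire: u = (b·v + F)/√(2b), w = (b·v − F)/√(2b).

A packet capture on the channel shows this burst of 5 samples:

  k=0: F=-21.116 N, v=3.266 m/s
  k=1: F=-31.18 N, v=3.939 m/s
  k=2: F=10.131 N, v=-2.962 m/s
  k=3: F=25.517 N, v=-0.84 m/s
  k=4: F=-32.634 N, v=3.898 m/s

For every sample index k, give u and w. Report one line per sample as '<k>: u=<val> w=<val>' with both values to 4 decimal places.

0: u=6.7118 w=13.5269
1: u=7.1729 w=17.2362
2: u=-7.5425 w=-10.8123
3: u=1.5151 w=-6.7204
4: u=6.8112 w=17.3438

k=0: b·v=19.2×3.266=62.7072; √(2b)=6.1968; u=(62.7072+(-21.116))/6.1968=6.7118, w=(62.7072−(-21.116))/6.1968=13.5269
k=1: b·v=19.2×3.939=75.6288; √(2b)=6.1968; u=(75.6288+(-31.18))/6.1968=7.1729, w=(75.6288−(-31.18))/6.1968=17.2362
k=2: b·v=19.2×(-2.962)=-56.8704; √(2b)=6.1968; u=(-56.8704+10.131)/6.1968=-7.5425, w=(-56.8704−10.131)/6.1968=-10.8123
k=3: b·v=19.2×(-0.84)=-16.1280; √(2b)=6.1968; u=(-16.1280+25.517)/6.1968=1.5151, w=(-16.1280−25.517)/6.1968=-6.7204
k=4: b·v=19.2×3.898=74.8416; √(2b)=6.1968; u=(74.8416+(-32.634))/6.1968=6.8112, w=(74.8416−(-32.634))/6.1968=17.3438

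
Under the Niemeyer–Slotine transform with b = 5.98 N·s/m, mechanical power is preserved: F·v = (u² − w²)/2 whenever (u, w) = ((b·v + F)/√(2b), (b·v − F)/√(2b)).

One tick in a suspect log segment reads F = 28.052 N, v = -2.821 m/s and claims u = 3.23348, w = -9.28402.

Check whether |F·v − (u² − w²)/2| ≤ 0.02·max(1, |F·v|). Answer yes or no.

no

F·v = 28.052×(-2.821) = -79.13469 W.
(u² − w²)/2 = (10.45539 − 86.19303)/2 = -37.86882 W.
|Δ| = 41.26587;  2% of max(1, |F·v|) = 1.58269.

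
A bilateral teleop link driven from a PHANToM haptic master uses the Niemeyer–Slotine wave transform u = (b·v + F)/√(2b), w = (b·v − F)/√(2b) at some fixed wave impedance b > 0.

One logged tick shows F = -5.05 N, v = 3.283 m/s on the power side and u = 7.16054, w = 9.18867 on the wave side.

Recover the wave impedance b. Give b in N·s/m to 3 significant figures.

u + w = 16.3492;  u + w = √(2b)·v, so √(2b) = 16.3492/3.283 = 4.9800.
b = (√(2b))²/2 = 24.8000/2 = 12.4000.
(Check via u − w = 2F/√(2b): u − w = -2.0281, 2F/√(2b) = -2.0281.)

b = 12.4 N·s/m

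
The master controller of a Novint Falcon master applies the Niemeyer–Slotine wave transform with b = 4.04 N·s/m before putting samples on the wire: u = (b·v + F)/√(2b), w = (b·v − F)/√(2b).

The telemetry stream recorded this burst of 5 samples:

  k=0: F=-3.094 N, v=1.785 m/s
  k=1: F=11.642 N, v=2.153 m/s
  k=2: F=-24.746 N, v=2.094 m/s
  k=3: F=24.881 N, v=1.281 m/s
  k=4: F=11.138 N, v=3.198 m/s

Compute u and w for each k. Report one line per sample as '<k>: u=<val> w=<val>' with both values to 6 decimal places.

k=0: b·v=4.04×1.785=7.211400; √(2b)=2.842534; u=(7.211400+(-3.094))/2.842534=1.448496, w=(7.211400−(-3.094))/2.842534=3.625427
k=1: b·v=4.04×2.153=8.698120; √(2b)=2.842534; u=(8.698120+11.642)/2.842534=7.155629, w=(8.698120−11.642)/2.842534=-1.035653
k=2: b·v=4.04×2.094=8.459760; √(2b)=2.842534; u=(8.459760+(-24.746))/2.842534=-5.729479, w=(8.459760−(-24.746))/2.842534=11.681746
k=3: b·v=4.04×1.281=5.175240; √(2b)=2.842534; u=(5.175240+24.881)/2.842534=10.573748, w=(5.175240−24.881)/2.842534=-6.932462
k=4: b·v=4.04×3.198=12.919920; √(2b)=2.842534; u=(12.919920+11.138)/2.842534=8.463547, w=(12.919920−11.138)/2.842534=0.626877

0: u=1.448496 w=3.625427
1: u=7.155629 w=-1.035653
2: u=-5.729479 w=11.681746
3: u=10.573748 w=-6.932462
4: u=8.463547 w=0.626877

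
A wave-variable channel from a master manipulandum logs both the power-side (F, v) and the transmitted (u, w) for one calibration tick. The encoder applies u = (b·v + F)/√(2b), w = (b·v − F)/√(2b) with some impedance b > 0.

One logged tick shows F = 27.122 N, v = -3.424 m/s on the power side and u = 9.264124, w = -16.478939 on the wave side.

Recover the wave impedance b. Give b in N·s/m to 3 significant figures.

u + w = -7.214815;  u + w = √(2b)·v, so √(2b) = -7.214815/(-3.424) = 2.107131.
b = (√(2b))²/2 = 4.439999/2 = 2.220000.
(Check via u − w = 2F/√(2b): u − w = 25.743063, 2F/√(2b) = 25.743066.)

b = 2.22 N·s/m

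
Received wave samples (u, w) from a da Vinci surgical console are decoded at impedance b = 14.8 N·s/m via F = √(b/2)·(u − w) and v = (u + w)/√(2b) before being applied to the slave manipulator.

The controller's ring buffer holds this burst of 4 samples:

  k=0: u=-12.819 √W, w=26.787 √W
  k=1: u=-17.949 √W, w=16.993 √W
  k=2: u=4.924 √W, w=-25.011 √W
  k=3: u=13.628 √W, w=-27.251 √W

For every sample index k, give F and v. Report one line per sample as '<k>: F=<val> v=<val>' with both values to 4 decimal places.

k=0: u−w=-39.6060, u+w=13.9680; √(b/2)=2.7203, √(2b)=5.4406; F=2.7203×(-39.606)=-107.7400, v=13.9680/5.4406=2.5674
k=1: u−w=-34.9420, u+w=-0.9560; √(b/2)=2.7203, √(2b)=5.4406; F=2.7203×(-34.942)=-95.0525, v=-0.9560/5.4406=-0.1757
k=2: u−w=29.9350, u+w=-20.0870; √(b/2)=2.7203, √(2b)=5.4406; F=2.7203×29.935=81.4320, v=-20.0870/5.4406=-3.6921
k=3: u−w=40.8790, u+w=-13.6230; √(b/2)=2.7203, √(2b)=5.4406; F=2.7203×40.879=111.2029, v=-13.6230/5.4406=-2.5040

0: F=-107.7400 v=2.5674
1: F=-95.0525 v=-0.1757
2: F=81.4320 v=-3.6921
3: F=111.2029 v=-2.5040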